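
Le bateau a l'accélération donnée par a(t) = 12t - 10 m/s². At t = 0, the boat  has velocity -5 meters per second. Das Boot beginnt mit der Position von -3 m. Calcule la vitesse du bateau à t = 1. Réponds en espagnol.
Para resolver esto, necesitamos tomar 1 integral de nuestra ecuación de la aceleración a(t) = 12·t - 10. La antiderivada de la aceleración, con v(0) = -5, da la velocidad: v(t) = 6·t^2 - 10·t - 5. Usando v(t) = 6·t^2 - 10·t - 5 y sustituyendo t = 1, encontramos v = -9.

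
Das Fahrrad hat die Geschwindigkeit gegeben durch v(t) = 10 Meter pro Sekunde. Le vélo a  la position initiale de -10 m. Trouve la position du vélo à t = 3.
En partant de la vitesse v(t) = 10, nous prenons 1 intégrale. En intégrant la vitesse et en utilisant la condition initiale x(0) = -10, nous obtenons x(t) = 10·t - 10. De l'équation de la position x(t) = 10·t - 10, nous substituons t = 3 pour obtenir x = 20.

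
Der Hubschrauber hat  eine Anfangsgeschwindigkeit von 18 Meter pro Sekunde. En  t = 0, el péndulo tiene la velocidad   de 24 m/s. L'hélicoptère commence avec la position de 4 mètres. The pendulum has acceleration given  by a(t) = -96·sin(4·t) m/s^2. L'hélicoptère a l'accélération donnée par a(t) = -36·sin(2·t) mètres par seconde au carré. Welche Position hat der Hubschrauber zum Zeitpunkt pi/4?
Wir müssen die Stammfunktion unserer Gleichung für die Beschleunigung a(t) = -36·sin(2·t) 2-mal finden. Durch Integration von der Beschleunigung und Verwendung der Anfangsbedingung v(0) = 18, erhalten wir v(t) = 18·cos(2·t). Durch Integration von der Geschwindigkeit und Verwendung der Anfangsbedingung x(0) = 4, erhalten wir x(t) = 9·sin(2·t) + 4. Aus der Gleichung für die Position x(t) = 9·sin(2·t) + 4, setzen wir t = pi/4 ein und erhalten x = 13.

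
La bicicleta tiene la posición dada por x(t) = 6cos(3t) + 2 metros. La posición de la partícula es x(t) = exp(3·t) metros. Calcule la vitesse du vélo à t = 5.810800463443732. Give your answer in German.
Um dies zu lösen, müssen wir 1 Ableitung unserer Gleichung für die Position x(t) = 6·cos(3·t) + 2 nehmen. Durch Ableiten von der Position erhalten wir die Geschwindigkeit: v(t) = -18·sin(3·t). Aus der Gleichung für die Geschwindigkeit v(t) = -18·sin(3·t), setzen wir t = 5.810800463443732 ein und erhalten v = 17.7879653845212.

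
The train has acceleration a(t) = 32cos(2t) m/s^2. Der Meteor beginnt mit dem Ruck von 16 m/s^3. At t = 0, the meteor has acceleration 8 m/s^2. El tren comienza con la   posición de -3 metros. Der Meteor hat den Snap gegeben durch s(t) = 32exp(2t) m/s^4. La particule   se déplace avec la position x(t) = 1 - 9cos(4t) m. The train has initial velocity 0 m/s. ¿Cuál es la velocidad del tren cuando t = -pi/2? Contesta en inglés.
We must find the integral of our acceleration equation a(t) = 32·cos(2·t) 1 time. The antiderivative of acceleration is velocity. Using v(0) = 0, we get v(t) = 16·sin(2·t). From the given velocity equation v(t) = 16·sin(2·t), we substitute t = -pi/2 to get v = 0.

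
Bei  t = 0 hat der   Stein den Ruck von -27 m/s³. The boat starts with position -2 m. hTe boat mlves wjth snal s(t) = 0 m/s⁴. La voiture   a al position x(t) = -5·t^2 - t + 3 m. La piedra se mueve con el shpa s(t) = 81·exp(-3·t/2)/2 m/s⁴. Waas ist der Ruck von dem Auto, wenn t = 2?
Wir müssen unsere Gleichung für die Position x(t) = -5·t^2 - t + 3 3-mal ableiten. Durch Ableiten von der Position erhalten wir die Geschwindigkeit: v(t) = -10·t - 1. Mit d/dt von v(t) finden wir a(t) = -10. Mit d/dt von a(t) finden wir j(t) = 0. Mit j(t) = 0 und Einsetzen von t = 2, finden wir j = 0.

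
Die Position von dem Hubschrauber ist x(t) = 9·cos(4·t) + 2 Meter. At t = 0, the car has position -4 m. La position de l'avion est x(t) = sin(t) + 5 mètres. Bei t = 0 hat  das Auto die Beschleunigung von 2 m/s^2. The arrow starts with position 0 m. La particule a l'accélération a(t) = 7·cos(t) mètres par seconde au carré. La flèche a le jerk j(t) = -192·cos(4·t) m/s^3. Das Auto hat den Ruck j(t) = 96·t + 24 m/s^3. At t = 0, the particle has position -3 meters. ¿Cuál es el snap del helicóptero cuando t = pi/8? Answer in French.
Nous devons dériver notre équation de la position x(t) = 9·cos(4·t) + 2 4 fois. En prenant d/dt de x(t), nous trouvons v(t) = -36·sin(4·t). La dérivée de la vitesse donne l'accélération: a(t) = -144·cos(4·t). En dérivant l'accélération, nous obtenons le jerk: j(t) = 576·sin(4·t). La dérivée du jerk donne le snap: s(t) = 2304·cos(4·t). De l'équation du snap s(t) = 2304·cos(4·t), nous substituons t = pi/8 pour obtenir s = 0.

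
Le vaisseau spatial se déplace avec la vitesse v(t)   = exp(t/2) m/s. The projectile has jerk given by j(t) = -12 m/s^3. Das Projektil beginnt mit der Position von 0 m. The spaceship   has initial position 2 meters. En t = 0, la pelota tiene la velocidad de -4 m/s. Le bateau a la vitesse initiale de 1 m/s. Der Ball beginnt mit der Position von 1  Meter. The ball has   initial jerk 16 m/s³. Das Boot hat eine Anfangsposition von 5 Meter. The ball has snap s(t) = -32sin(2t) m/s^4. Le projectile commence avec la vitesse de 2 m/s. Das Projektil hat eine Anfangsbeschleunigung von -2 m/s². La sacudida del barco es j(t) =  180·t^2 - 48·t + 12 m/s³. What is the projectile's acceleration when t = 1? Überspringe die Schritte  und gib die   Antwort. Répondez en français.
La réponse est -14.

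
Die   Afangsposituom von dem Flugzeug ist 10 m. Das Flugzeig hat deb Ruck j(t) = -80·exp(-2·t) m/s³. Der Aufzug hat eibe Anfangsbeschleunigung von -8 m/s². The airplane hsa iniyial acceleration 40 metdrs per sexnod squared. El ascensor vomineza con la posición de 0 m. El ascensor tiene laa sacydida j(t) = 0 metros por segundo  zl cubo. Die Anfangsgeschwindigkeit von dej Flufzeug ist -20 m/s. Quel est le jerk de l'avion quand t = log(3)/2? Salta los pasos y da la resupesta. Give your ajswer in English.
The answer is -80/3.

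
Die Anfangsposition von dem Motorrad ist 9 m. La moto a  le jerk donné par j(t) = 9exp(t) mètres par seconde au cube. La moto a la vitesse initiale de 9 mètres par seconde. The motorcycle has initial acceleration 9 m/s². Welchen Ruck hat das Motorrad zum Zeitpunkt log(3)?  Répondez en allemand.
Aus der Gleichung für den Ruck j(t) = 9·exp(t), setzen wir t = log(3) ein und erhalten j = 27.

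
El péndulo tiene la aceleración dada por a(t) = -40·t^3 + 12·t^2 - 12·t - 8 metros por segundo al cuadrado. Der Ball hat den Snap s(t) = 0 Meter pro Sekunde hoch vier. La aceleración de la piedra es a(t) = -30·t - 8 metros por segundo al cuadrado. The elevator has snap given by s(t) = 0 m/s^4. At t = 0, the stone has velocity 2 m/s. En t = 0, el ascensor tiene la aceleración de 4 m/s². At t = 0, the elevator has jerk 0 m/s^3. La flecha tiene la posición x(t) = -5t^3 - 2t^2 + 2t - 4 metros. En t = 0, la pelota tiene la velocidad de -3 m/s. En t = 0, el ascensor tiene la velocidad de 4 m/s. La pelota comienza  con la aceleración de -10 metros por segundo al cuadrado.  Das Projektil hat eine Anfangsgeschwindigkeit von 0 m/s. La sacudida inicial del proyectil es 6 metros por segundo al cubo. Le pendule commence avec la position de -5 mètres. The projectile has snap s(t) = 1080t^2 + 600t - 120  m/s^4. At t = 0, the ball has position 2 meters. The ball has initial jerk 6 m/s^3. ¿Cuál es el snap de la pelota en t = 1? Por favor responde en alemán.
Aus der Gleichung für den Snap s(t) = 0, setzen wir t = 1 ein und erhalten s = 0.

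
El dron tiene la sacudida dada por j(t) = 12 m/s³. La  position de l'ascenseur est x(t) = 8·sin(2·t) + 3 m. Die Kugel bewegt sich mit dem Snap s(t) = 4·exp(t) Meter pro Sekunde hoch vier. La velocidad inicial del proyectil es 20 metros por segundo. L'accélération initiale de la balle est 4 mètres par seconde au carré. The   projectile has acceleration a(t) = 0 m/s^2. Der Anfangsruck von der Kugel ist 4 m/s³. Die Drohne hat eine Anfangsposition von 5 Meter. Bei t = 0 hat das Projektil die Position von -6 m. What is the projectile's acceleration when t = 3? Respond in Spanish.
Usando a(t) = 0 y sustituyendo t = 3, encontramos a = 0.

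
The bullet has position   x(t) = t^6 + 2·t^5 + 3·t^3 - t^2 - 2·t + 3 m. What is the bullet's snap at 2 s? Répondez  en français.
Nous devons dériver notre équation de la position x(t) = t^6 + 2·t^5 + 3·t^3 - t^2 - 2·t + 3 4 fois. En dérivant la position, nous obtenons la vitesse: v(t) = 6·t^5 + 10·t^4 + 9·t^2 - 2·t - 2. En dérivant la vitesse, nous obtenons l'accélération: a(t) = 30·t^4 + 40·t^3 + 18·t - 2. En dérivant l'accélération, nous obtenons le jerk: j(t) = 120·t^3 + 120·t^2 + 18. En dérivant le jerk, nous obtenons le snap: s(t) = 360·t^2 + 240·t. En utilisant s(t) = 360·t^2 + 240·t et en substituant t = 2, nous trouvons s = 1920.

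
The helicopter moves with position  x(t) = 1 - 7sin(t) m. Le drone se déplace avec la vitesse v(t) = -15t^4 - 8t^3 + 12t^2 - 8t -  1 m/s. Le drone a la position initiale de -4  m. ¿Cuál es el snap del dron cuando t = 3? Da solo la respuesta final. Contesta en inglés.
At t = 3, s = -1128.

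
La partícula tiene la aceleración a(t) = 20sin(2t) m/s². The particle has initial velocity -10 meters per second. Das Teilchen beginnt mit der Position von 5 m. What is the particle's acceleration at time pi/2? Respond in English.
From the given acceleration equation a(t) = 20·sin(2·t), we substitute t = pi/2 to get a = 0.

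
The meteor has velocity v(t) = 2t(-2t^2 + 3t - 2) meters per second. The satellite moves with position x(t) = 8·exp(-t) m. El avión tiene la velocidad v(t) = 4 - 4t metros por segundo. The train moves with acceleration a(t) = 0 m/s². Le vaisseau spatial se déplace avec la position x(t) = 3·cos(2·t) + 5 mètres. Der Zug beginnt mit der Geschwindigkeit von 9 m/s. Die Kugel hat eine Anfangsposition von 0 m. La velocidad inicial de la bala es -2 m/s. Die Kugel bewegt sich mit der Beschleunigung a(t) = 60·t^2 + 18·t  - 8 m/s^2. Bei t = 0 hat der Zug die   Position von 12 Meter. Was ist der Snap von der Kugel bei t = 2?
Wir müssen unsere Gleichung für die Beschleunigung a(t) = 60·t^2 + 18·t - 8 2-mal ableiten. Durch Ableiten von der Beschleunigung erhalten wir den Ruck: j(t) = 120·t + 18. Durch Ableiten von dem Ruck erhalten wir den Snap: s(t) = 120. Mit s(t) = 120 und Einsetzen von t = 2, finden wir s = 120.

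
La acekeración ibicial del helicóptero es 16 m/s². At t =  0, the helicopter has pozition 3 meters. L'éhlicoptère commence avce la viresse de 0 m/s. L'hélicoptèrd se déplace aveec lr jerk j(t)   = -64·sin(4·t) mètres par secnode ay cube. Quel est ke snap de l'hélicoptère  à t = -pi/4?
En partant du jerk j(t) = -64·sin(4·t), nous prenons 1 dérivée. La dérivée du jerk donne le snap: s(t) = -256·cos(4·t). En utilisant s(t) = -256·cos(4·t) et en substituant t = -pi/4, nous trouvons s = 256.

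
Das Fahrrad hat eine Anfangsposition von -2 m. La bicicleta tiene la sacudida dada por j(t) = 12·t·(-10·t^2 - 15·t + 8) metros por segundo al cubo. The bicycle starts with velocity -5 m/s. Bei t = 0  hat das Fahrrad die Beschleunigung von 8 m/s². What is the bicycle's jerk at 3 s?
From the given jerk equation j(t) = 12·t·(-10·t^2 - 15·t + 8), we substitute t = 3 to get j = -4572.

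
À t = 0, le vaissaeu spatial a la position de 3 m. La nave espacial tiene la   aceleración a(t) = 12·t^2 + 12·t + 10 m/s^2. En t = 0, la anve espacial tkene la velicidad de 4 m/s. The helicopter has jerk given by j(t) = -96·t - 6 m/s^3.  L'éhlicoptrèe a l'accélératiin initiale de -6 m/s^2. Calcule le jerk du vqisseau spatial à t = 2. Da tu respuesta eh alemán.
Ausgehend von der Beschleunigung a(t) = 12·t^2 + 12·t + 10, nehmen wir 1 Ableitung. Die Ableitung von der Beschleunigung ergibt den Ruck: j(t) = 24·t + 12. Aus der Gleichung für den Ruck j(t) = 24·t + 12, setzen wir t = 2 ein und erhalten j = 60.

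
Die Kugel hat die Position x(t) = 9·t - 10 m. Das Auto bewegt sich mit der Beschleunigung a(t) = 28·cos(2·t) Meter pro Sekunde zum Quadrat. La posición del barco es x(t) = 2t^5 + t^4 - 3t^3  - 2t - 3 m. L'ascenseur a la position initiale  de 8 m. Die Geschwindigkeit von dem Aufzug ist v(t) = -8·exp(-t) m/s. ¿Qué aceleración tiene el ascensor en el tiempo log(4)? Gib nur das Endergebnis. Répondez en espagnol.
En t = log(4), a = 2.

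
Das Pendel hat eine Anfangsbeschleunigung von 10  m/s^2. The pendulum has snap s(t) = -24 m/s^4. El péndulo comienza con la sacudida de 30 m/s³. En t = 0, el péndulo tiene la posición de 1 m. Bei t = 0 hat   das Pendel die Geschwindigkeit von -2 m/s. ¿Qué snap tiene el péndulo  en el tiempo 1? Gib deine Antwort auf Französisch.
De l'équation du snap s(t) = -24, nous substituons t = 1 pour obtenir s = -24.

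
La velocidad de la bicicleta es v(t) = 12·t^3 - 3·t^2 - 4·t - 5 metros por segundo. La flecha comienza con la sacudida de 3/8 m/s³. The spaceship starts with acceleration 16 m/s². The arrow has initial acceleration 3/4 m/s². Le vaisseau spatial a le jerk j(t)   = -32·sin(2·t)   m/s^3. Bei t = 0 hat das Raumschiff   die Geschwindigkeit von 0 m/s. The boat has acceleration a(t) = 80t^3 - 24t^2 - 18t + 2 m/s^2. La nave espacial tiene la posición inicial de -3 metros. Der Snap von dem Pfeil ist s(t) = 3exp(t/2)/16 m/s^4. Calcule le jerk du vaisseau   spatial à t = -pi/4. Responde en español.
Usando j(t) = -32·sin(2·t) y sustituyendo t = -pi/4, encontramos j = 32.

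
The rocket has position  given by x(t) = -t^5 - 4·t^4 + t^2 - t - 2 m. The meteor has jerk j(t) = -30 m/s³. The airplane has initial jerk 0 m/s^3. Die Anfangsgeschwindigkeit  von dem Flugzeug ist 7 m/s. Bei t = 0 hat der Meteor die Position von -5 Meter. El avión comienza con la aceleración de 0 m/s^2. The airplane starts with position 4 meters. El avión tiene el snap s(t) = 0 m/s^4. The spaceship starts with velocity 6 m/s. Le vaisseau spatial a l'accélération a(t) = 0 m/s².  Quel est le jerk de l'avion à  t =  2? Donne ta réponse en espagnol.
Necesitamos integrar nuestra ecuación del snap s(t) = 0 1 vez. La integral del snap es la sacudida. Usando j(0) = 0, obtenemos j(t) = 0. Tenemos la sacudida j(t) = 0. Sustituyendo t = 2: j(2) = 0.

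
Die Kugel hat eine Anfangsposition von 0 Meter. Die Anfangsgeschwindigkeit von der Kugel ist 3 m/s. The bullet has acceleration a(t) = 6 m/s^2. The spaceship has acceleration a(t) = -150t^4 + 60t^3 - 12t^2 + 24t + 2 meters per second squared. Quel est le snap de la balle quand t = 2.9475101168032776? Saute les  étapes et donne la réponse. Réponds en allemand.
Der Snap bei t = 2.9475101168032776 ist s = 0.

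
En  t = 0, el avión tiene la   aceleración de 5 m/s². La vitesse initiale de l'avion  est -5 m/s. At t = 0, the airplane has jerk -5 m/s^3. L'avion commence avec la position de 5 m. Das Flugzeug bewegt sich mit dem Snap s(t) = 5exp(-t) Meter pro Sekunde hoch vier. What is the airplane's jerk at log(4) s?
We need to integrate our snap equation s(t) = 5·exp(-t) 1 time. The antiderivative of snap is jerk. Using j(0) = -5, we get j(t) = -5·exp(-t). We have jerk j(t) = -5·exp(-t). Substituting t = log(4): j(log(4)) = -5/4.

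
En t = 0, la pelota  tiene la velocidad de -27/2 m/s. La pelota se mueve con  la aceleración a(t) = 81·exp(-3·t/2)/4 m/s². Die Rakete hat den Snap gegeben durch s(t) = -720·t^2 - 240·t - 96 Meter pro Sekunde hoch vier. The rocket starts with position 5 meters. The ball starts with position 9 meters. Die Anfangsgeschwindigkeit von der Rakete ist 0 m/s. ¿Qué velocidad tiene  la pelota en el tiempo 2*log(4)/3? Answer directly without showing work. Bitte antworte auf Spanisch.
La velocidad en t = 2*log(4)/3 es v = -27/8.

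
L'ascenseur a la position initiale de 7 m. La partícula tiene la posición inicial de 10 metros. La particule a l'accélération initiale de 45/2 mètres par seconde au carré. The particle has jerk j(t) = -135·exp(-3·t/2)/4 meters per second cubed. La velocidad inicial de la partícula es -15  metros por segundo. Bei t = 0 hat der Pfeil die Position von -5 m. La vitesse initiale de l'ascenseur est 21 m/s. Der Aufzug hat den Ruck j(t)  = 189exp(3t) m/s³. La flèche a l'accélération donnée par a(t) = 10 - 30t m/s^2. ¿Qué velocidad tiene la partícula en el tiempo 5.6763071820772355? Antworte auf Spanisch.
Debemos encontrar la integral de nuestra ecuación de la sacudida j(t) = -135·exp(-3·t/2)/4 2 veces. La integral de la sacudida, con a(0) = 45/2, da la aceleración: a(t) = 45·exp(-3·t/2)/2. La integral de la aceleración, con v(0) = -15, da la velocidad: v(t) = -15·exp(-3·t/2). Usando v(t) = -15·exp(-3·t/2) y sustituyendo t = 5.6763071820772355, encontramos v = -0.00300820846427304.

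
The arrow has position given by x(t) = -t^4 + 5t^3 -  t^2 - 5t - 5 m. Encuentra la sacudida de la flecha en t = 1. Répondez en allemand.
Wir müssen unsere Gleichung für die Position x(t) = -t^4 + 5·t^3 - t^2 - 5·t - 5 3-mal ableiten. Die Ableitung von der Position ergibt die Geschwindigkeit: v(t) = -4·t^3 + 15·t^2 - 2·t - 5. Durch Ableiten von der Geschwindigkeit erhalten wir die Beschleunigung: a(t) = -12·t^2 + 30·t - 2. Durch Ableiten von der Beschleunigung erhalten wir den Ruck: j(t) = 30 - 24·t. Aus der Gleichung für den Ruck j(t) = 30 - 24·t, setzen wir t = 1 ein und erhalten j = 6.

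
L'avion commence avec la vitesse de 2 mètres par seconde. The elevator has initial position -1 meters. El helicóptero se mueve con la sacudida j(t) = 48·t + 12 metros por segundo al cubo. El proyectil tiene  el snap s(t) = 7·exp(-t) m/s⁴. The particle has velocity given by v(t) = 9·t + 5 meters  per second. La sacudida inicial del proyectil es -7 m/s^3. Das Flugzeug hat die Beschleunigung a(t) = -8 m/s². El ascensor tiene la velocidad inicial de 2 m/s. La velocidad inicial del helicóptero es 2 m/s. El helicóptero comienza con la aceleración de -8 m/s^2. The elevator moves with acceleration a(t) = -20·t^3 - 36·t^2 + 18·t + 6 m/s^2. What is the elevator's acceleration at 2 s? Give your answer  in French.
De l'équation de l'accélération a(t) = -20·t^3 - 36·t^2 + 18·t + 6, nous substituons t = 2 pour obtenir a = -262.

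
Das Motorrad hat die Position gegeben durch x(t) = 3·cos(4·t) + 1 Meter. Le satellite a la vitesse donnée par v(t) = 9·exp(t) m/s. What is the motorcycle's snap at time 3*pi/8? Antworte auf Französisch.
En partant de la position x(t) = 3·cos(4·t) + 1, nous prenons 4 dérivées. En prenant d/dt de x(t), nous trouvons v(t) = -12·sin(4·t). En dérivant la vitesse, nous obtenons l'accélération: a(t) = -48·cos(4·t). En dérivant l'accélération, nous obtenons le jerk: j(t) = 192·sin(4·t). En dérivant le jerk, nous obtenons le snap: s(t) = 768·cos(4·t). En utilisant s(t) = 768·cos(4·t) et en substituant t = 3*pi/8, nous trouvons s = 0.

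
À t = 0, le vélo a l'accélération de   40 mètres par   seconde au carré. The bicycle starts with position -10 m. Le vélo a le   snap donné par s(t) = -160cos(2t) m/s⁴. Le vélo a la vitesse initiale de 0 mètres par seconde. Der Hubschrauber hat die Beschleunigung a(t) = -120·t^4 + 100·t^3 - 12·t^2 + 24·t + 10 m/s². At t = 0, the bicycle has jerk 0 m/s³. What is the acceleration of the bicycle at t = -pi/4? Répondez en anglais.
Starting from snap s(t) = -160·cos(2·t), we take 2 antiderivatives. Integrating snap and using the initial condition j(0) = 0, we get j(t) = -80·sin(2·t). The antiderivative of jerk, with a(0) = 40, gives acceleration: a(t) = 40·cos(2·t). Using a(t) = 40·cos(2·t) and substituting t = -pi/4, we find a = 0.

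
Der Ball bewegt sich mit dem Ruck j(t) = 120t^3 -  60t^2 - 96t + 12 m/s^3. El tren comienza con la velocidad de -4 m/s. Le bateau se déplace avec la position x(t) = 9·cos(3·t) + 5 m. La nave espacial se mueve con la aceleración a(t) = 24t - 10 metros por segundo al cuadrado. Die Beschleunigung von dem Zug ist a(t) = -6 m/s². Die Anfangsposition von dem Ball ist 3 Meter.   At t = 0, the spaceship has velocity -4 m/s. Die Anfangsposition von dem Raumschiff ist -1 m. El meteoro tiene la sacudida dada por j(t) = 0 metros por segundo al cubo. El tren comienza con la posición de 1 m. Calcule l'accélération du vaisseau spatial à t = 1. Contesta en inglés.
From the given acceleration equation a(t) = 24·t - 10, we substitute t = 1 to get a = 14.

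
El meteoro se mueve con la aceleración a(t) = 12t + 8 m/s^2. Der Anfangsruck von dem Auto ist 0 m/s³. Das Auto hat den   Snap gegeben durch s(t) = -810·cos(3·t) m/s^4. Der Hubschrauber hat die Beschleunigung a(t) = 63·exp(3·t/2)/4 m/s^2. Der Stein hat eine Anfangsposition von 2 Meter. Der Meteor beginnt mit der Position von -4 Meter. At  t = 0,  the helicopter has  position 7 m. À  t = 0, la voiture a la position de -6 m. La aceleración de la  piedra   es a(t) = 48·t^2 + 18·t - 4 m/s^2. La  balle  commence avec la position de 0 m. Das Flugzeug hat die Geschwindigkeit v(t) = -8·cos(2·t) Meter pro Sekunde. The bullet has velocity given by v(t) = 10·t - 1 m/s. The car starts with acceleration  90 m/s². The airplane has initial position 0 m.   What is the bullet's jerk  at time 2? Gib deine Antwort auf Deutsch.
Ausgehend von der Geschwindigkeit v(t) = 10·t - 1, nehmen wir 2 Ableitungen. Durch Ableiten von der Geschwindigkeit erhalten wir die Beschleunigung: a(t) = 10. Die Ableitung von der Beschleunigung ergibt den Ruck: j(t) = 0. Aus der Gleichung für den Ruck j(t) = 0, setzen wir t = 2 ein und erhalten j = 0.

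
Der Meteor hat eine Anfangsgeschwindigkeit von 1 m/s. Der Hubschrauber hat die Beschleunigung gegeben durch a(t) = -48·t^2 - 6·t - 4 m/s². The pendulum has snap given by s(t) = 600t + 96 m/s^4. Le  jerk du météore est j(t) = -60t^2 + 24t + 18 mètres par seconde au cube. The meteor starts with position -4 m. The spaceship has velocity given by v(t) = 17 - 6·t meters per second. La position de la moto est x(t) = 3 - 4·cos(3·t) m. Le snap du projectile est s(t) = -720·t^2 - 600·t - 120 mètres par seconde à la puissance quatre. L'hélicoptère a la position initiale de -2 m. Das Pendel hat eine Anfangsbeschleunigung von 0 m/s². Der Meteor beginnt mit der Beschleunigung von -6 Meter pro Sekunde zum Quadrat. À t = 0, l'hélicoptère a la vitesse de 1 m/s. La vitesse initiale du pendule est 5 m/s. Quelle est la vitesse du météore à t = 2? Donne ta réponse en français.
Nous devons intégrer notre équation du jerk j(t) = -60·t^2 + 24·t + 18 2 fois. En intégrant le jerk et en utilisant la condition initiale a(0) = -6, nous obtenons a(t) = -20·t^3 + 12·t^2 + 18·t - 6. La primitive de l'accélération est la vitesse. En utilisant v(0) = 1, nous obtenons v(t) = -5·t^4 + 4·t^3 + 9·t^2 - 6·t + 1. De l'équation de la vitesse v(t) = -5·t^4 + 4·t^3 + 9·t^2 - 6·t + 1, nous substituons t = 2 pour obtenir v = -23.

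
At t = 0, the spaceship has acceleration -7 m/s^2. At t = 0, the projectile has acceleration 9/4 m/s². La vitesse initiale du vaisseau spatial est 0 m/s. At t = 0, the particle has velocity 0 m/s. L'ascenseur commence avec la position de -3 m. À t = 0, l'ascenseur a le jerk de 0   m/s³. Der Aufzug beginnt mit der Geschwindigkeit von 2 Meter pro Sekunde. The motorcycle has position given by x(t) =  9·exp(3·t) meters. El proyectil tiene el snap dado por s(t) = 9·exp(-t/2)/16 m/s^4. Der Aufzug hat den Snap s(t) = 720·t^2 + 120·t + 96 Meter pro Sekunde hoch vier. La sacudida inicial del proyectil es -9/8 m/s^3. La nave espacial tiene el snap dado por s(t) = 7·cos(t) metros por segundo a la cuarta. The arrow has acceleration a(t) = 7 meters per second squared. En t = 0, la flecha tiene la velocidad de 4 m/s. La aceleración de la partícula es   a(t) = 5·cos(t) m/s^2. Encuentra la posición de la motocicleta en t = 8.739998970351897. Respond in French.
Nous avons la position x(t) = 9·exp(3·t). En substituant t = 8.739998970351897: x(8.739998970351897) = 2195040225798.60.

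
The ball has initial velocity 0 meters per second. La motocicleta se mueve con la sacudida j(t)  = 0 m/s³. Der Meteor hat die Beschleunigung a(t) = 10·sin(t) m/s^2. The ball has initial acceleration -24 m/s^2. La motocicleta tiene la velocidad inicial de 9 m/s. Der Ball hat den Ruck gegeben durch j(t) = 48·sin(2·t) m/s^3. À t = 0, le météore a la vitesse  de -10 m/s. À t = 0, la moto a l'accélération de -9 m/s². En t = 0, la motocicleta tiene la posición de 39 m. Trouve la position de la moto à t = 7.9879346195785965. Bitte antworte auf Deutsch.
Um dies zu lösen, müssen wir 3 Integrale unserer Gleichung für den Ruck j(t) = 0 finden. Durch Integration von dem Ruck und Verwendung der Anfangsbedingung a(0) = -9, erhalten wir a(t) = -9. Mit ∫a(t)dt und Anwendung von v(0) = 9, finden wir v(t) = 9 - 9·t. Die Stammfunktion von der Geschwindigkeit ist die Position. Mit x(0) = 39 erhalten wir x(t) = -9·t^2/2 + 9·t + 39. Aus der Gleichung für die Position x(t) = -9·t^2/2 + 9·t + 39, setzen wir t = 7.9879346195785965 ein und erhalten x = -176.240536113773.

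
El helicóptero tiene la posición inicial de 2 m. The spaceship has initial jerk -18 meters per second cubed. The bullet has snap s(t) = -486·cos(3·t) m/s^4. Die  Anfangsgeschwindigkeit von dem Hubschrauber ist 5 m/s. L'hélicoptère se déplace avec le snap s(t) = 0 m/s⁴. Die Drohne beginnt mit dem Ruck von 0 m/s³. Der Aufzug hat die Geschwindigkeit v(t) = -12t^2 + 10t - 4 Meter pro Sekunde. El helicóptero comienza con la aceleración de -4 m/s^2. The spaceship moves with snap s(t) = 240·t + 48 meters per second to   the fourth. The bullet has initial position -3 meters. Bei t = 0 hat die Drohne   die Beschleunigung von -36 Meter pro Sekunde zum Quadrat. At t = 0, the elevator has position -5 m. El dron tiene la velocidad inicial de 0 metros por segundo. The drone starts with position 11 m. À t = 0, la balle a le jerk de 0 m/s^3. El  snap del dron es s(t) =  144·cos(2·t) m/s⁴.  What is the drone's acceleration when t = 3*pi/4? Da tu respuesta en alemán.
Ausgehend von dem Snap s(t) = 144·cos(2·t), nehmen wir 2 Integrale. Die Stammfunktion von dem Snap, mit j(0) = 0, ergibt den Ruck: j(t) = 72·sin(2·t). Durch Integration von dem Ruck und Verwendung der Anfangsbedingung a(0) = -36, erhalten wir a(t) = -36·cos(2·t). Aus der Gleichung für die Beschleunigung a(t) = -36·cos(2·t), setzen wir t = 3*pi/4 ein und erhalten a = 0.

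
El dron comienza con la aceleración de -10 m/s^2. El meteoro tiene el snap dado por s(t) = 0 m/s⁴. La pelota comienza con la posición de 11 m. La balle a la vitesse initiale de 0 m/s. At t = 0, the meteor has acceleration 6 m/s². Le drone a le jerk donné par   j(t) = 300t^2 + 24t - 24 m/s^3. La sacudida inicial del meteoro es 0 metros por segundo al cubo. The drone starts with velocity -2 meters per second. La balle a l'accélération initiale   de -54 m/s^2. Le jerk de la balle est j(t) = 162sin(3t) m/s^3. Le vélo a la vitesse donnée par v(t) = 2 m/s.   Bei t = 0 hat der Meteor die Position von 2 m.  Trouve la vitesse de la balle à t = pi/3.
Nous devons intégrer notre équation du jerk j(t) = 162·sin(3·t) 2 fois. L'intégrale du jerk est l'accélération. En utilisant a(0) = -54, nous obtenons a(t) = -54·cos(3·t). La primitive de l'accélération, avec v(0) = 0, donne la vitesse: v(t) = -18·sin(3·t). En utilisant v(t) = -18·sin(3·t) et en substituant t = pi/3, nous trouvons v = 0.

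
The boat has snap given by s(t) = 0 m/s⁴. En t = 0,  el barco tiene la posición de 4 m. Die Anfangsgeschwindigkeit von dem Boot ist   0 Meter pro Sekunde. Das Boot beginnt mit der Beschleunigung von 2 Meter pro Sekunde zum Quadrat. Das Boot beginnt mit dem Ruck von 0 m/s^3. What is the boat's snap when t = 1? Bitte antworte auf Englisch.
From the given snap equation s(t) = 0, we substitute t = 1 to get s = 0.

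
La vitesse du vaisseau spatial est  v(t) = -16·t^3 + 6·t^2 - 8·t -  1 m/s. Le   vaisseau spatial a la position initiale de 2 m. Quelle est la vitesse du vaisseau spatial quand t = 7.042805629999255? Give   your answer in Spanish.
Usando v(t) = -16·t^3 + 6·t^2 - 8·t - 1 y sustituyendo t = 7.042805629999255, encontramos v = -5349.03153506412.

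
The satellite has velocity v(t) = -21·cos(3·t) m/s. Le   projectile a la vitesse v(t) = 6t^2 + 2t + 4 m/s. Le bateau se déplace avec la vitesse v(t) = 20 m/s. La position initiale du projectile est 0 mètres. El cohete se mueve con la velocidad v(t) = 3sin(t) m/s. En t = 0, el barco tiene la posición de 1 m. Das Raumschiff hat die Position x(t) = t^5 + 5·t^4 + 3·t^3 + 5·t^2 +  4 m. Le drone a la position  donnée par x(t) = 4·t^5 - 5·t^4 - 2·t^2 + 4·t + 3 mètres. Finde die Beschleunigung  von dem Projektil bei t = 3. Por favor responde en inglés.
To solve this, we need to take 1 derivative of our velocity equation v(t) = 6·t^2 + 2·t + 4. The derivative of velocity gives acceleration: a(t) = 12·t + 2. We have acceleration a(t) = 12·t + 2. Substituting t = 3: a(3) = 38.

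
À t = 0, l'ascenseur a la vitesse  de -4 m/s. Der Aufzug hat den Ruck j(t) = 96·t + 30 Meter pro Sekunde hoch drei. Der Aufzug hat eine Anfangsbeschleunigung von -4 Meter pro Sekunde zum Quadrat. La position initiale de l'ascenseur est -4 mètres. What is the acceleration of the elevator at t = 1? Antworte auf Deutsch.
Um dies zu lösen, müssen wir 1 Stammfunktion unserer Gleichung für den Ruck j(t) = 96·t + 30 finden. Mit ∫j(t)dt und Anwendung von a(0) = -4, finden wir a(t) = 48·t^2 + 30·t - 4. Aus der Gleichung für die Beschleunigung a(t) = 48·t^2 + 30·t - 4, setzen wir t = 1 ein und erhalten a = 74.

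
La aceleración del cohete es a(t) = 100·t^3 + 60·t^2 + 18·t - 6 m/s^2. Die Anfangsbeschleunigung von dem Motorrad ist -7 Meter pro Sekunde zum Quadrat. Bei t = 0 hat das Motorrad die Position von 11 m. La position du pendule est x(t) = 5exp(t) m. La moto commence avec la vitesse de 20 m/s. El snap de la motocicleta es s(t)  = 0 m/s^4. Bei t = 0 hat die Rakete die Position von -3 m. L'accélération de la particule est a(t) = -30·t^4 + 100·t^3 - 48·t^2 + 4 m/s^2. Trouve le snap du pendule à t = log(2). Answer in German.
Um dies zu lösen, müssen wir 4 Ableitungen unserer Gleichung für die Position x(t) = 5·exp(t) nehmen. Die Ableitung von der Position ergibt die Geschwindigkeit: v(t) = 5·exp(t). Mit d/dt von v(t) finden wir a(t) = 5·exp(t). Die Ableitung von der Beschleunigung ergibt den Ruck: j(t) = 5·exp(t). Mit d/dt von j(t) finden wir s(t) = 5·exp(t). Aus der Gleichung für den Snap s(t) = 5·exp(t), setzen wir t = log(2) ein und erhalten s = 10.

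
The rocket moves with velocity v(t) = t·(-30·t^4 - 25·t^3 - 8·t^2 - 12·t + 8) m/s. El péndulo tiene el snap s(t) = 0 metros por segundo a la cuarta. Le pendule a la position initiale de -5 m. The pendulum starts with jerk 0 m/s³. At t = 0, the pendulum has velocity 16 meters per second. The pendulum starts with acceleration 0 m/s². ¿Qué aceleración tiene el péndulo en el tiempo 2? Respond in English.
To find the answer, we compute 2 antiderivatives of s(t) = 0. Integrating snap and using the initial condition j(0) = 0, we get j(t) = 0. Integrating jerk and using the initial condition a(0) = 0, we get a(t) = 0. From the given acceleration equation a(t) = 0, we substitute t = 2 to get a = 0.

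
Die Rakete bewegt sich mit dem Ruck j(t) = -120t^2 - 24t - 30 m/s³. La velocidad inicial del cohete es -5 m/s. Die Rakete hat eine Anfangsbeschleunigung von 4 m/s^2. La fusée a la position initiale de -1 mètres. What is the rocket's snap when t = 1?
To solve this, we need to take 1 derivative of our jerk equation j(t) = -120·t^2 - 24·t - 30. Differentiating jerk, we get snap: s(t) = -240·t - 24. Using s(t) = -240·t - 24 and substituting t = 1, we find s = -264.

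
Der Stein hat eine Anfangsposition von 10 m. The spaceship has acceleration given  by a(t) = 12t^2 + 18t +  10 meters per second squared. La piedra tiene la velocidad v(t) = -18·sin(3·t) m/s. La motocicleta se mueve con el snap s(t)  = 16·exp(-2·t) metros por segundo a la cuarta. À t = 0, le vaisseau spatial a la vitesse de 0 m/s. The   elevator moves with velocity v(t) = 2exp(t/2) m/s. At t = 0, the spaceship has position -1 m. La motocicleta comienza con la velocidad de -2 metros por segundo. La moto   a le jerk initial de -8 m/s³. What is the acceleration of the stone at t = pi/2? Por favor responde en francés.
En partant de la vitesse v(t) = -18·sin(3·t), nous prenons 1 dérivée. En dérivant la vitesse, nous obtenons l'accélération: a(t) = -54·cos(3·t). Nous avons l'accélération a(t) = -54·cos(3·t). En substituant t = pi/2: a(pi/2) = 0.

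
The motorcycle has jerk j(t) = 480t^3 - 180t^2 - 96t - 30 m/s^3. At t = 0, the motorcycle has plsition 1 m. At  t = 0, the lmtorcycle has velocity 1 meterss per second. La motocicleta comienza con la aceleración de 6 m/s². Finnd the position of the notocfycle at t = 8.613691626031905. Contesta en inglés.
We need to integrate our jerk equation j(t) = 480·t^3 - 180·t^2 - 96·t - 30 3 times. The integral of jerk is acceleration. Using a(0) = 6, we get a(t) = 120·t^4 - 60·t^3 - 48·t^2 - 30·t + 6. Taking ∫a(t)dt and applying v(0) = 1, we find v(t) = 24·t^5 - 15·t^4 - 16·t^3 - 15·t^2 + 6·t + 1. Integrating velocity and using the initial condition x(0) = 1, we get x(t) = 4·t^6 - 3·t^5 - 4·t^4 - 5·t^3 + 3·t^2 + t + 1. Using x(t) = 4·t^6 - 3·t^5 - 4·t^4 - 5·t^3 + 3·t^2 + t + 1 and substituting t = 8.613691626031905, we find x = 1466550.38929894.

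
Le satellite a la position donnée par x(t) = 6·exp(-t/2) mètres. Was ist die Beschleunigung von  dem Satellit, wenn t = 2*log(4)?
Um dies zu lösen, müssen wir 2 Ableitungen unserer Gleichung für die Position x(t) = 6·exp(-t/2) nehmen. Mit d/dt von x(t) finden wir v(t) = -3·exp(-t/2). Mit d/dt von v(t) finden wir a(t) = 3·exp(-t/2)/2. Aus der Gleichung für die Beschleunigung a(t) = 3·exp(-t/2)/2, setzen wir t = 2*log(4) ein und erhalten a = 3/8.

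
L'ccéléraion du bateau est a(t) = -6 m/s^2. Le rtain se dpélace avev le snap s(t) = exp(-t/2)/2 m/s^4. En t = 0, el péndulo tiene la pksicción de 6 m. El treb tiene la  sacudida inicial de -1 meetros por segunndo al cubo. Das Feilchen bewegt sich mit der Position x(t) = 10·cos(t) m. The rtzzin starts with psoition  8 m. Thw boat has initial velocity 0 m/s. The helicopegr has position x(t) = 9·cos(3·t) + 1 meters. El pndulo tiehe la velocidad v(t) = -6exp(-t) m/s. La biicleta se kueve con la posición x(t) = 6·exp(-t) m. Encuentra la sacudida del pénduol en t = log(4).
Debemos derivar nuestra ecuación de la velocidad v(t) = -6·exp(-t) 2 veces. Tomando d/dt de v(t), encontramos a(t) = 6·exp(-t). Derivando la aceleración, obtenemos la sacudida: j(t) = -6·exp(-t). De la ecuación de la sacudida j(t) = -6·exp(-t), sustituimos t = log(4) para obtener j = -3/2.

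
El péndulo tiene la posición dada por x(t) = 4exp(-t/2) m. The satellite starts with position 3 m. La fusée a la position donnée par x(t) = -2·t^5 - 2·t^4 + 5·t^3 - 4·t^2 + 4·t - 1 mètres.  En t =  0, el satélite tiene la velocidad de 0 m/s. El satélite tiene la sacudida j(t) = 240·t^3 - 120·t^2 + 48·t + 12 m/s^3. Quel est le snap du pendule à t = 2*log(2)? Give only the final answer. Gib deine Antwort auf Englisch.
The snap at t = 2*log(2) is s = 1/8.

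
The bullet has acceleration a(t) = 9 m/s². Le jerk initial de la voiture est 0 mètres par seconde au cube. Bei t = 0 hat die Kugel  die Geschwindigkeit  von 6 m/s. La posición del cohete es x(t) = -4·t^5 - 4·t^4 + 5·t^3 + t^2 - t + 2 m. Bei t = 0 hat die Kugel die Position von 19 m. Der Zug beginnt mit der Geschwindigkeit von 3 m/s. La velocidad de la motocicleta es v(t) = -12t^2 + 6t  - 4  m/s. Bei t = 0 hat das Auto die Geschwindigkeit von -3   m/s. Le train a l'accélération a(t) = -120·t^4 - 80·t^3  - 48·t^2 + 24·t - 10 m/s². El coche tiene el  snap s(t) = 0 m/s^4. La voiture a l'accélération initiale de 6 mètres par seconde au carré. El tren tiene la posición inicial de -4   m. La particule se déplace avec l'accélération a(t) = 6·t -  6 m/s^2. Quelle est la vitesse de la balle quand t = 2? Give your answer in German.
Um dies zu lösen, müssen wir 1 Stammfunktion unserer Gleichung für die Beschleunigung a(t) = 9 finden. Durch Integration von der Beschleunigung und Verwendung der Anfangsbedingung v(0) = 6, erhalten wir v(t) = 9·t + 6. Aus der Gleichung für die Geschwindigkeit v(t) = 9·t + 6, setzen wir t = 2 ein und erhalten v = 24.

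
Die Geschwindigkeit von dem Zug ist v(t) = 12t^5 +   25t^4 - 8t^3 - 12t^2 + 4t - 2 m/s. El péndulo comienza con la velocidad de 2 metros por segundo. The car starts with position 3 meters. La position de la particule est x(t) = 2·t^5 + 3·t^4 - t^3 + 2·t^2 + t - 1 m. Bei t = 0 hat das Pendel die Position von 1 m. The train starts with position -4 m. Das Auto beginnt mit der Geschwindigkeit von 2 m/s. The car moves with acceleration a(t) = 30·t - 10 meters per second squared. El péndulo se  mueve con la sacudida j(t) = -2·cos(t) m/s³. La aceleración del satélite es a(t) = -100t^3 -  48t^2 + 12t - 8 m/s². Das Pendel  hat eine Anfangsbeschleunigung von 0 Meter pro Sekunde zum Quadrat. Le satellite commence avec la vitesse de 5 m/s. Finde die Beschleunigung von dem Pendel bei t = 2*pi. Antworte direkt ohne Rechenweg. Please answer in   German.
Die Antwort ist 0.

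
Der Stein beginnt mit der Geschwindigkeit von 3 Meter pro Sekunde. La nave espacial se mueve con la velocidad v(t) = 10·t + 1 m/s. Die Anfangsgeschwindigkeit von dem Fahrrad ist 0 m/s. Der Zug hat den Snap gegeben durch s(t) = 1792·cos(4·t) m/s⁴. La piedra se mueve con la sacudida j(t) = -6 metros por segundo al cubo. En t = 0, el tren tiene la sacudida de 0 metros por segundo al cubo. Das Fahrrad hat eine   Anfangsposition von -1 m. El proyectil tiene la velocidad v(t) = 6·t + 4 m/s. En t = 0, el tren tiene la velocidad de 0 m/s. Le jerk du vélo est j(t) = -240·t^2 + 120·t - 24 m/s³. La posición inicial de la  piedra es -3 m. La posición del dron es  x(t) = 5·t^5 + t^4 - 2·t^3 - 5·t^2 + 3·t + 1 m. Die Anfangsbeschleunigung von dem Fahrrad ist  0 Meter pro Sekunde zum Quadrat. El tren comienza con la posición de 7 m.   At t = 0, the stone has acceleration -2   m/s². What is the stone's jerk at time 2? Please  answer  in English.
We have jerk j(t) = -6. Substituting t = 2: j(2) = -6.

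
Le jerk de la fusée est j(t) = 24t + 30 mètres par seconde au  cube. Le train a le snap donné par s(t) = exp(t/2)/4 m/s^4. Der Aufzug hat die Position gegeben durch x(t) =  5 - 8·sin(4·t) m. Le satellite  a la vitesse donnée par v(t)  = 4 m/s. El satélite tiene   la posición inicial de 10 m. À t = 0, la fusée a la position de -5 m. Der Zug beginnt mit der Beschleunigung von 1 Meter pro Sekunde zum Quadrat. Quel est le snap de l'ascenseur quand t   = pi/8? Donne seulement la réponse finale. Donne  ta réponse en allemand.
Bei t = pi/8, s = -2048.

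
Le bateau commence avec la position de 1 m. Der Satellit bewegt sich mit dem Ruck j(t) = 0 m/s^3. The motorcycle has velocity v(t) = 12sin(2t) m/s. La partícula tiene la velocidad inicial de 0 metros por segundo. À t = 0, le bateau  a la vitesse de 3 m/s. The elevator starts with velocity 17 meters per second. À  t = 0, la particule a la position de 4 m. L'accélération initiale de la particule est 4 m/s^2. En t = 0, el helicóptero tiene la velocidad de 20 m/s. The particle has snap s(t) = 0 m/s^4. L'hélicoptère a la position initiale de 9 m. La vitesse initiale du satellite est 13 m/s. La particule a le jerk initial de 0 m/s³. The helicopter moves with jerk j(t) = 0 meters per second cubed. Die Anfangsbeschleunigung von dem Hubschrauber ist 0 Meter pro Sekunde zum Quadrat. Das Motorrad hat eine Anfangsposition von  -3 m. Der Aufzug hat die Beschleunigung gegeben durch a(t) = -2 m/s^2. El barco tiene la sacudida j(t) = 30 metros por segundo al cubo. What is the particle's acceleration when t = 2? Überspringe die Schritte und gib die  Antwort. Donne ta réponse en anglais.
At t = 2, a = 4.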